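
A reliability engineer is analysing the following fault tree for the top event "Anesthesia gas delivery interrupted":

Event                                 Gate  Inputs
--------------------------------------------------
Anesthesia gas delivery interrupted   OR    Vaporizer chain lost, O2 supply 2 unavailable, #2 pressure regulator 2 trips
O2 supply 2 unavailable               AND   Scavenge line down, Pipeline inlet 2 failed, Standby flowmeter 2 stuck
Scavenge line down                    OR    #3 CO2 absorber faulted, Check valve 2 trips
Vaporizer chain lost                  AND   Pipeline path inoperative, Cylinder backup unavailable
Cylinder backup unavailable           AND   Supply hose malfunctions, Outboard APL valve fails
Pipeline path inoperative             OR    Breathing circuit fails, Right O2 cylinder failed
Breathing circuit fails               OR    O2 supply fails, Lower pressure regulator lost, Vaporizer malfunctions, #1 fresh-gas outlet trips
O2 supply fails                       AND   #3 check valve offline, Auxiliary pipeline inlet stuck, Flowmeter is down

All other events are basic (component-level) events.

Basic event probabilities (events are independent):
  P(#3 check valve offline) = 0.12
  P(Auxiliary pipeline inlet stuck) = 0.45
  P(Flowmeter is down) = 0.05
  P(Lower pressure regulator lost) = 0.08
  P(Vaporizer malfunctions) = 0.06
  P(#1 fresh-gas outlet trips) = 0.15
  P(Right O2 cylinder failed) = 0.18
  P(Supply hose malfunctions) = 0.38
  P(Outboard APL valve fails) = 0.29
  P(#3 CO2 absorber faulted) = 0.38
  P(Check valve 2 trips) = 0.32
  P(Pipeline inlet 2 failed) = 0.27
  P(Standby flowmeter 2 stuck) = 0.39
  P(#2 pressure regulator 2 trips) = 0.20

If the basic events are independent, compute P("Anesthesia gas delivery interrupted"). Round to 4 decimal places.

P(O2 supply fails) [AND] = 0.12 × 0.45 × 0.05 = 0.002700
P(Breathing circuit fails) [OR] = 1 − (1−0.002700) × (1−0.08) × (1−0.06) × (1−0.15) = 0.266905
P(Pipeline path inoperative) [OR] = 1 − (1−0.266905) × (1−0.18) = 0.398862
P(Cylinder backup unavailable) [AND] = 0.38 × 0.29 = 0.110200
P(Vaporizer chain lost) [AND] = 0.398862 × 0.110200 = 0.043955
P(Scavenge line down) [OR] = 1 − (1−0.38) × (1−0.32) = 0.578400
P(O2 supply 2 unavailable) [AND] = 0.578400 × 0.27 × 0.39 = 0.060906
P(Anesthesia gas delivery interrupted) [OR] = 1 − (1−0.043955) × (1−0.060906) × (1−0.20) = 0.281747
Rounded to 4 decimal places: P(Anesthesia gas delivery interrupted) ≈ 0.2817.

0.2817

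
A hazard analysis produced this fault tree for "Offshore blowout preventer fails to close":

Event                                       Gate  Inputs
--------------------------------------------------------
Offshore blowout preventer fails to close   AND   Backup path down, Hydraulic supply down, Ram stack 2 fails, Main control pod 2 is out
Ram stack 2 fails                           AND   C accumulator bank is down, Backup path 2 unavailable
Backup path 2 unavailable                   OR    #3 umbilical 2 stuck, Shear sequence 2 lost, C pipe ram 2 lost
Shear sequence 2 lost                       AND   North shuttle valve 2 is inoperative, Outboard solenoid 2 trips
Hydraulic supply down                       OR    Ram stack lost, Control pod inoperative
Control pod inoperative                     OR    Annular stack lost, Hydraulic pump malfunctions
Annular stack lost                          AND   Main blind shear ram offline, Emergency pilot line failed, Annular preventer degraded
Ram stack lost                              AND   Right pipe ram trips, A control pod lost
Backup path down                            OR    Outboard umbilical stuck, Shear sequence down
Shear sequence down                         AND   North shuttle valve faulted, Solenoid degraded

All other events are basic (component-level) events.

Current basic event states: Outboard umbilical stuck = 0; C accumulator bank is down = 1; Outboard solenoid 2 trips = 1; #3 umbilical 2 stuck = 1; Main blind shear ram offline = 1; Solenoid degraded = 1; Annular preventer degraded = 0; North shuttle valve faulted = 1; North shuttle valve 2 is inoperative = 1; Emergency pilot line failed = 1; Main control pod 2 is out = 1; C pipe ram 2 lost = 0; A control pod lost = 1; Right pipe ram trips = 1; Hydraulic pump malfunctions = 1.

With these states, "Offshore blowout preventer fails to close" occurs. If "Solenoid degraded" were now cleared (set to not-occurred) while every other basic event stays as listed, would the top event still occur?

Counterfactual: set "Solenoid degraded" to not occurred.
Shear sequence down [AND]: North shuttle valve faulted=occurs, Solenoid degraded=not → not all inputs occur → does not occur.
Backup path down [OR]: Outboard umbilical stuck=not, Shear sequence down=not → no input occurs → does not occur.
Ram stack lost [AND]: Right pipe ram trips=occurs, A control pod lost=occurs → all inputs occur → occurs.
Annular stack lost [AND]: Main blind shear ram offline=occurs, Emergency pilot line failed=occurs, Annular preventer degraded=not → not all inputs occur → does not occur.
Control pod inoperative [OR]: Annular stack lost=not, Hydraulic pump malfunctions=occurs → at least one input occurs → occurs.
Hydraulic supply down [OR]: Ram stack lost=occurs, Control pod inoperative=occurs → at least one input occurs → occurs.
Shear sequence 2 lost [AND]: North shuttle valve 2 is inoperative=occurs, Outboard solenoid 2 trips=occurs → all inputs occur → occurs.
Backup path 2 unavailable [OR]: #3 umbilical 2 stuck=occurs, Shear sequence 2 lost=occurs, C pipe ram 2 lost=not → at least one input occurs → occurs.
Ram stack 2 fails [AND]: C accumulator bank is down=occurs, Backup path 2 unavailable=occurs → all inputs occur → occurs.
Offshore blowout preventer fails to close [AND]: Backup path down=not, Hydraulic supply down=occurs, Ram stack 2 fails=occurs, Main control pod 2 is out=occurs → not all inputs occur → does not occur.

No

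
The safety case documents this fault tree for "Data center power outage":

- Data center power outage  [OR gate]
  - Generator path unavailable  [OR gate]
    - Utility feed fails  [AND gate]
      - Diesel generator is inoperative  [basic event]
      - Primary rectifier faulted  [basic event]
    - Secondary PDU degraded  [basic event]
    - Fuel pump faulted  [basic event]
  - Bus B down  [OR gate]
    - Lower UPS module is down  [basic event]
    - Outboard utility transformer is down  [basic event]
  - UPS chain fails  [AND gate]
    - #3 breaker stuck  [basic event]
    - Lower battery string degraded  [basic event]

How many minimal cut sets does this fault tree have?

Utility feed fails [AND]: one cut set from each child combined → 1 × 1 = 1 cut set(s).
Generator path unavailable [OR]: union of children's cut sets → 3 cut set(s).
Bus B down [OR]: union of children's cut sets → 2 cut set(s).
UPS chain fails [AND]: one cut set from each child combined → 1 × 1 = 1 cut set(s).
Data center power outage [OR]: union of children's cut sets → 6 cut set(s).
Minimal cut sets: {Diesel generator is inoperative, Primary rectifier faulted}; {Secondary PDU degraded}; {Fuel pump faulted}; {Lower UPS module is down}; {Outboard utility transformer is down}; {#3 breaker stuck, Lower battery string degraded}.

6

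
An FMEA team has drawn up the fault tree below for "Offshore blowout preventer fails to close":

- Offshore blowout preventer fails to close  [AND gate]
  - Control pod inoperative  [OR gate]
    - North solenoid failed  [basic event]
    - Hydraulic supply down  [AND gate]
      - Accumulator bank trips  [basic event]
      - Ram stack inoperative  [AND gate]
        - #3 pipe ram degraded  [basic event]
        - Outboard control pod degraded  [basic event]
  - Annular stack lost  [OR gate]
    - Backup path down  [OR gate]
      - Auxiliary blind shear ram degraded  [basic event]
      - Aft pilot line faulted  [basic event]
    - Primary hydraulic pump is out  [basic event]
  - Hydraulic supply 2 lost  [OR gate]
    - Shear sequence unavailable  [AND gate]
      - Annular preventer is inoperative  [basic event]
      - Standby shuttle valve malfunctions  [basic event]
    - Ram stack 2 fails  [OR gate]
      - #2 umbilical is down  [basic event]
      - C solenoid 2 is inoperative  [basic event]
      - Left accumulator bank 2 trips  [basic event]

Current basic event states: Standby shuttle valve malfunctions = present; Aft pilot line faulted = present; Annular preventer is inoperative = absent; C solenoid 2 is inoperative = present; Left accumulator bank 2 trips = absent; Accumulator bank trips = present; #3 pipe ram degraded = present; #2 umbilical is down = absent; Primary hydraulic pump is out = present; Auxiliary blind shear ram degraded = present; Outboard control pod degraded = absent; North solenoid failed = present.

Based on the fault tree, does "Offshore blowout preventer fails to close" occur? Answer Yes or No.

Yes

Ram stack inoperative [AND]: #3 pipe ram degraded=occurs, Outboard control pod degraded=not → not all inputs occur → does not occur.
Hydraulic supply down [AND]: Accumulator bank trips=occurs, Ram stack inoperative=not → not all inputs occur → does not occur.
Control pod inoperative [OR]: North solenoid failed=occurs, Hydraulic supply down=not → at least one input occurs → occurs.
Backup path down [OR]: Auxiliary blind shear ram degraded=occurs, Aft pilot line faulted=occurs → at least one input occurs → occurs.
Annular stack lost [OR]: Backup path down=occurs, Primary hydraulic pump is out=occurs → at least one input occurs → occurs.
Shear sequence unavailable [AND]: Annular preventer is inoperative=not, Standby shuttle valve malfunctions=occurs → not all inputs occur → does not occur.
Ram stack 2 fails [OR]: #2 umbilical is down=not, C solenoid 2 is inoperative=occurs, Left accumulator bank 2 trips=not → at least one input occurs → occurs.
Hydraulic supply 2 lost [OR]: Shear sequence unavailable=not, Ram stack 2 fails=occurs → at least one input occurs → occurs.
Offshore blowout preventer fails to close [AND]: Control pod inoperative=occurs, Annular stack lost=occurs, Hydraulic supply 2 lost=occurs → all inputs occur → occurs.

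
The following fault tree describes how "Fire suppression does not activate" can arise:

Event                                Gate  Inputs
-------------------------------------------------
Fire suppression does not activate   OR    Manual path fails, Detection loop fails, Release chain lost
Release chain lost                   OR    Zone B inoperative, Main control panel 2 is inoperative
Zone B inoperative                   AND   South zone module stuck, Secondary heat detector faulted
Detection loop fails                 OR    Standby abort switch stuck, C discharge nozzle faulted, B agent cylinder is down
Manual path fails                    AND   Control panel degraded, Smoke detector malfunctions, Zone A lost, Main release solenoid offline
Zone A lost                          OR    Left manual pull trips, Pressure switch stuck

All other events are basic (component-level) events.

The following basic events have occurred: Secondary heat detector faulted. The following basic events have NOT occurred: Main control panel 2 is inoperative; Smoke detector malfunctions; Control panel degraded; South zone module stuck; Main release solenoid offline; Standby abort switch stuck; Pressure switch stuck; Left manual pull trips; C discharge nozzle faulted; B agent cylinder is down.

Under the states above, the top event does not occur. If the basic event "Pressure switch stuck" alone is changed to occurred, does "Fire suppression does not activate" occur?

No

Counterfactual: set "Pressure switch stuck" to occurred.
Zone A lost [OR]: Left manual pull trips=not, Pressure switch stuck=occurs → at least one input occurs → occurs.
Manual path fails [AND]: Control panel degraded=not, Smoke detector malfunctions=not, Zone A lost=occurs, Main release solenoid offline=not → not all inputs occur → does not occur.
Detection loop fails [OR]: Standby abort switch stuck=not, C discharge nozzle faulted=not, B agent cylinder is down=not → no input occurs → does not occur.
Zone B inoperative [AND]: South zone module stuck=not, Secondary heat detector faulted=occurs → not all inputs occur → does not occur.
Release chain lost [OR]: Zone B inoperative=not, Main control panel 2 is inoperative=not → no input occurs → does not occur.
Fire suppression does not activate [OR]: Manual path fails=not, Detection loop fails=not, Release chain lost=not → no input occurs → does not occur.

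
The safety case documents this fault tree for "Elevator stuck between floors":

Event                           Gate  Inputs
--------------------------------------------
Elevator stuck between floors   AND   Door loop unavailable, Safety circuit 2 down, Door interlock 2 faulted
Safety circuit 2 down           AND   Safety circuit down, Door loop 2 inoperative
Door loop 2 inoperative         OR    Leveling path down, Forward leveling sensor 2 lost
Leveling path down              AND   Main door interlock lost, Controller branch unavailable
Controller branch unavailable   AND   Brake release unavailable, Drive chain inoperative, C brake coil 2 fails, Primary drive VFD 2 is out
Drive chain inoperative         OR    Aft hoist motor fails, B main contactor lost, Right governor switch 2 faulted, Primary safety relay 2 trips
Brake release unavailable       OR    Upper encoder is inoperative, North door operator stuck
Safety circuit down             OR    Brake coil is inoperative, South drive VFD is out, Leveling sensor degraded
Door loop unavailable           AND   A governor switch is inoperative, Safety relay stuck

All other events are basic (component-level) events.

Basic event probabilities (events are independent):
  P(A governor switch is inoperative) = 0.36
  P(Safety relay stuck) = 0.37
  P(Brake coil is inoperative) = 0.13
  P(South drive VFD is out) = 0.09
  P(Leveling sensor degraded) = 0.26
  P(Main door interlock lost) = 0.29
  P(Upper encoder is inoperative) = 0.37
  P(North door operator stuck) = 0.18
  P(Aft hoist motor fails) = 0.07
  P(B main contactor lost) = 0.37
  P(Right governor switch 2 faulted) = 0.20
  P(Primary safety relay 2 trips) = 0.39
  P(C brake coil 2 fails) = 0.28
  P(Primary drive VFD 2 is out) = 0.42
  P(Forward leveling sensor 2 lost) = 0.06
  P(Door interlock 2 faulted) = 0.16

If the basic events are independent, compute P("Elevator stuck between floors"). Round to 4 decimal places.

0.0006

P(Door loop unavailable) [AND] = 0.36 × 0.37 = 0.133200
P(Safety circuit down) [OR] = 1 − (1−0.13) × (1−0.09) × (1−0.26) = 0.414142
P(Brake release unavailable) [OR] = 1 − (1−0.37) × (1−0.18) = 0.483400
P(Drive chain inoperative) [OR] = 1 − (1−0.07) × (1−0.37) × (1−0.20) × (1−0.39) = 0.714081
P(Controller branch unavailable) [AND] = 0.483400 × 0.714081 × 0.28 × 0.42 = 0.040594
P(Leveling path down) [AND] = 0.29 × 0.040594 = 0.011772
P(Door loop 2 inoperative) [OR] = 1 − (1−0.011772) × (1−0.06) = 0.071066
P(Safety circuit 2 down) [AND] = 0.414142 × 0.071066 = 0.029431
P(Elevator stuck between floors) [AND] = 0.133200 × 0.029431 × 0.16 = 0.000627
Rounded to 4 decimal places: P(Elevator stuck between floors) ≈ 0.0006.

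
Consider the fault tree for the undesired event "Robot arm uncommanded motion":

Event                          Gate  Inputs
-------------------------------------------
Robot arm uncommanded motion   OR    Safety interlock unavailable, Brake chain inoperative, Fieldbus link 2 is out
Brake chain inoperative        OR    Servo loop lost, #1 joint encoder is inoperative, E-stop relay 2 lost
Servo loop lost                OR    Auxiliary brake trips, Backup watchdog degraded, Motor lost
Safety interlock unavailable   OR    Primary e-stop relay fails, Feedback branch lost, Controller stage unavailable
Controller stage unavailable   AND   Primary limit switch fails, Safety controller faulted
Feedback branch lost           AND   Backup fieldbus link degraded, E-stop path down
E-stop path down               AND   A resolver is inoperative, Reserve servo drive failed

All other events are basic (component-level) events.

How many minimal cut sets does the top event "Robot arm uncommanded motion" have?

E-stop path down [AND]: one cut set from each child combined → 1 × 1 = 1 cut set(s).
Feedback branch lost [AND]: one cut set from each child combined → 1 × 1 = 1 cut set(s).
Controller stage unavailable [AND]: one cut set from each child combined → 1 × 1 = 1 cut set(s).
Safety interlock unavailable [OR]: union of children's cut sets → 3 cut set(s).
Servo loop lost [OR]: union of children's cut sets → 3 cut set(s).
Brake chain inoperative [OR]: union of children's cut sets → 5 cut set(s).
Robot arm uncommanded motion [OR]: union of children's cut sets → 9 cut set(s).
Minimal cut sets: {Primary e-stop relay fails}; {A resolver is inoperative, Backup fieldbus link degraded, Reserve servo drive failed}; {Primary limit switch fails, Safety controller faulted}; {Auxiliary brake trips}; {Backup watchdog degraded}; {Motor lost}; {#1 joint encoder is inoperative}; {E-stop relay 2 lost}; {Fieldbus link 2 is out}.

9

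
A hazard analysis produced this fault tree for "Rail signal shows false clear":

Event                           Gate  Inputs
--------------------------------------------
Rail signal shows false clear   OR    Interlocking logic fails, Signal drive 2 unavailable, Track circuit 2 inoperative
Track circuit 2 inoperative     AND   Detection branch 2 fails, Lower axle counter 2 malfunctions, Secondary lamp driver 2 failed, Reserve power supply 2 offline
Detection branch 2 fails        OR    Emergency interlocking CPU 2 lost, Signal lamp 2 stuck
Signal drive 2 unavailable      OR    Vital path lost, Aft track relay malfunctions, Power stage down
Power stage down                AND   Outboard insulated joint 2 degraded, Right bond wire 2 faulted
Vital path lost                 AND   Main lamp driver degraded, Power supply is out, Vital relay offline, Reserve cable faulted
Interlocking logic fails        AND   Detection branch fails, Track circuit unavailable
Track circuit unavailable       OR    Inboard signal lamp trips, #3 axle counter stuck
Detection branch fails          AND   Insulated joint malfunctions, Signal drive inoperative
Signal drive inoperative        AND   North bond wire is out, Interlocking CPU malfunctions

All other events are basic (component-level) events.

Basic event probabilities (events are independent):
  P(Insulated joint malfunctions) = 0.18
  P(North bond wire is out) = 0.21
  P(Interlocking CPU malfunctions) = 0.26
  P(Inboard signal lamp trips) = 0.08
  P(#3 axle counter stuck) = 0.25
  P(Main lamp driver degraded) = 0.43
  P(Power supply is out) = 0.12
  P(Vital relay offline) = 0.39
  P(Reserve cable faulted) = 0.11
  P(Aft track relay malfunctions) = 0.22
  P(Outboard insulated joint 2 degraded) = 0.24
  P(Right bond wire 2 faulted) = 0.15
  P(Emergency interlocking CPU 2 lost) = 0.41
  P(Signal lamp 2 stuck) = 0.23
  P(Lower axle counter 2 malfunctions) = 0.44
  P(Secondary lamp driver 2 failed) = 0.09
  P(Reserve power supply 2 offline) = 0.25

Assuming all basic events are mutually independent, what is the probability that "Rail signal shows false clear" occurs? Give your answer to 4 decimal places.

P(Signal drive inoperative) [AND] = 0.21 × 0.26 = 0.054600
P(Detection branch fails) [AND] = 0.18 × 0.054600 = 0.009828
P(Track circuit unavailable) [OR] = 1 − (1−0.08) × (1−0.25) = 0.310000
P(Interlocking logic fails) [AND] = 0.009828 × 0.310000 = 0.003047
P(Vital path lost) [AND] = 0.43 × 0.12 × 0.39 × 0.11 = 0.002214
P(Power stage down) [AND] = 0.24 × 0.15 = 0.036000
P(Signal drive 2 unavailable) [OR] = 1 − (1−0.002214) × (1−0.22) × (1−0.036000) = 0.249745
P(Detection branch 2 fails) [OR] = 1 − (1−0.41) × (1−0.23) = 0.545700
P(Track circuit 2 inoperative) [AND] = 0.545700 × 0.44 × 0.09 × 0.25 = 0.005402
P(Rail signal shows false clear) [OR] = 1 − (1−0.003047) × (1−0.249745) × (1−0.005402) = 0.256072
Rounded to 4 decimal places: P(Rail signal shows false clear) ≈ 0.2561.

0.2561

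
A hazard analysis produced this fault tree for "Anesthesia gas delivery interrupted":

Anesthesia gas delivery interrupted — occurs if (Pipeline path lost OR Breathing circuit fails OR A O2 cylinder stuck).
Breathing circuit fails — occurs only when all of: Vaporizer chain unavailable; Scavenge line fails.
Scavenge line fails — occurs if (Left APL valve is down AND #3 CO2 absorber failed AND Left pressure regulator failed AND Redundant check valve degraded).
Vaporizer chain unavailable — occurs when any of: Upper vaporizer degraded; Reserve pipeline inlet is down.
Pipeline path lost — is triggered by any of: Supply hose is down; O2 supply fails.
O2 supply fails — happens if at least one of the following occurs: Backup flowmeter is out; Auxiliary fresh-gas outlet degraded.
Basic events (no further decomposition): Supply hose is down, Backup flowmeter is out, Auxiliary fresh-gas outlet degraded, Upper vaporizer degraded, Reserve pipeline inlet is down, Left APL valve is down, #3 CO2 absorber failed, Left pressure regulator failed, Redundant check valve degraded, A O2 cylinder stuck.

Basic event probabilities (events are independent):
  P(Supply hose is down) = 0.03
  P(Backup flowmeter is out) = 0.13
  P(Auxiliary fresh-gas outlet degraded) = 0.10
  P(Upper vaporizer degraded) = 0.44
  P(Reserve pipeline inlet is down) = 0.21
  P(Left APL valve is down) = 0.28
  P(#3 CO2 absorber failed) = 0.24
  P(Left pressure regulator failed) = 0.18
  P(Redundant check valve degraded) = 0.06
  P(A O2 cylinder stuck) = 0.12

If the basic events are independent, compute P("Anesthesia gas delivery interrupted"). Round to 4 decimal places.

0.3319

P(O2 supply fails) [OR] = 1 − (1−0.13) × (1−0.10) = 0.217000
P(Pipeline path lost) [OR] = 1 − (1−0.03) × (1−0.217000) = 0.240490
P(Vaporizer chain unavailable) [OR] = 1 − (1−0.44) × (1−0.21) = 0.557600
P(Scavenge line fails) [AND] = 0.28 × 0.24 × 0.18 × 0.06 = 0.000726
P(Breathing circuit fails) [AND] = 0.557600 × 0.000726 = 0.000405
P(Anesthesia gas delivery interrupted) [OR] = 1 − (1−0.240490) × (1−0.000405) × (1−0.12) = 0.331902
Rounded to 4 decimal places: P(Anesthesia gas delivery interrupted) ≈ 0.3319.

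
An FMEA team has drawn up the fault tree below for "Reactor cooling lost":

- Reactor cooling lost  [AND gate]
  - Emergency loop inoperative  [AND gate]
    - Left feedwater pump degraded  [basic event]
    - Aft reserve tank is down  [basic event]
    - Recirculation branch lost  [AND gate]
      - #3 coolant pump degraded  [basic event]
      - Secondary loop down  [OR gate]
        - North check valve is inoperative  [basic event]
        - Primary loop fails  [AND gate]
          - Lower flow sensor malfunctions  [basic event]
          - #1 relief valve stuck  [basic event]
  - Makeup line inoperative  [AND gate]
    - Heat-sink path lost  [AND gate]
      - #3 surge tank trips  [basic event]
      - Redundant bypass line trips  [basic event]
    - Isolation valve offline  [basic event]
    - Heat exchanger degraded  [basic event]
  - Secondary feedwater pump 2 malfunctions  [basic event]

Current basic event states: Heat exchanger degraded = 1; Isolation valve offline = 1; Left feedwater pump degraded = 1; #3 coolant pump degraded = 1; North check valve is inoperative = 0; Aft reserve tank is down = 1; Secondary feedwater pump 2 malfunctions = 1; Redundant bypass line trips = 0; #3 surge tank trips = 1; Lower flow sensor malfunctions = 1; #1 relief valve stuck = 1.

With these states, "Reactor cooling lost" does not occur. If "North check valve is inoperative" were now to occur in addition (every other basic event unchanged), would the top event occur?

No

Counterfactual: set "North check valve is inoperative" to occurred.
Primary loop fails [AND]: Lower flow sensor malfunctions=occurs, #1 relief valve stuck=occurs → all inputs occur → occurs.
Secondary loop down [OR]: North check valve is inoperative=occurs, Primary loop fails=occurs → at least one input occurs → occurs.
Recirculation branch lost [AND]: #3 coolant pump degraded=occurs, Secondary loop down=occurs → all inputs occur → occurs.
Emergency loop inoperative [AND]: Left feedwater pump degraded=occurs, Aft reserve tank is down=occurs, Recirculation branch lost=occurs → all inputs occur → occurs.
Heat-sink path lost [AND]: #3 surge tank trips=occurs, Redundant bypass line trips=not → not all inputs occur → does not occur.
Makeup line inoperative [AND]: Heat-sink path lost=not, Isolation valve offline=occurs, Heat exchanger degraded=occurs → not all inputs occur → does not occur.
Reactor cooling lost [AND]: Emergency loop inoperative=occurs, Makeup line inoperative=not, Secondary feedwater pump 2 malfunctions=occurs → not all inputs occur → does not occur.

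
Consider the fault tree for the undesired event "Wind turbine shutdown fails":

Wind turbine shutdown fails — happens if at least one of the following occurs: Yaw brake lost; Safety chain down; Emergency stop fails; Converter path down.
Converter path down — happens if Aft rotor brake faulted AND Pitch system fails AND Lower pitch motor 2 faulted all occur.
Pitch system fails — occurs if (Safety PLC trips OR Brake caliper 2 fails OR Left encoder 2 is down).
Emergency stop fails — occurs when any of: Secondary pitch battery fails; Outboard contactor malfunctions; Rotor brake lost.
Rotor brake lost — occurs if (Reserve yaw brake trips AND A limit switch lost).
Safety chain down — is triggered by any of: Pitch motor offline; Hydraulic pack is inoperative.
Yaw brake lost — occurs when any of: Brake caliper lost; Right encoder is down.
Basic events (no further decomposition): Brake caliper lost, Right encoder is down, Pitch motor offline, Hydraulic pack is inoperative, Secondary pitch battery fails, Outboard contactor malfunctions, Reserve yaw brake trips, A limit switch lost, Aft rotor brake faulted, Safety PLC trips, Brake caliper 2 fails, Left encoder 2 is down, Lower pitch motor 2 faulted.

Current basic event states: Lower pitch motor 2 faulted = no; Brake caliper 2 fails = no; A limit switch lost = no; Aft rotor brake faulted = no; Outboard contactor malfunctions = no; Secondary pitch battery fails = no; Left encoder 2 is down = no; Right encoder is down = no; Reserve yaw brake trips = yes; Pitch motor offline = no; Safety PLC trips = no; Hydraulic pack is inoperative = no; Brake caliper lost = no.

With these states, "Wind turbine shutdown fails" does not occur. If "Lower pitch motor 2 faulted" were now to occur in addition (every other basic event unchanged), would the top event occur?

Counterfactual: set "Lower pitch motor 2 faulted" to occurred.
Yaw brake lost [OR]: Brake caliper lost=not, Right encoder is down=not → no input occurs → does not occur.
Safety chain down [OR]: Pitch motor offline=not, Hydraulic pack is inoperative=not → no input occurs → does not occur.
Rotor brake lost [AND]: Reserve yaw brake trips=occurs, A limit switch lost=not → not all inputs occur → does not occur.
Emergency stop fails [OR]: Secondary pitch battery fails=not, Outboard contactor malfunctions=not, Rotor brake lost=not → no input occurs → does not occur.
Pitch system fails [OR]: Safety PLC trips=not, Brake caliper 2 fails=not, Left encoder 2 is down=not → no input occurs → does not occur.
Converter path down [AND]: Aft rotor brake faulted=not, Pitch system fails=not, Lower pitch motor 2 faulted=occurs → not all inputs occur → does not occur.
Wind turbine shutdown fails [OR]: Yaw brake lost=not, Safety chain down=not, Emergency stop fails=not, Converter path down=not → no input occurs → does not occur.

No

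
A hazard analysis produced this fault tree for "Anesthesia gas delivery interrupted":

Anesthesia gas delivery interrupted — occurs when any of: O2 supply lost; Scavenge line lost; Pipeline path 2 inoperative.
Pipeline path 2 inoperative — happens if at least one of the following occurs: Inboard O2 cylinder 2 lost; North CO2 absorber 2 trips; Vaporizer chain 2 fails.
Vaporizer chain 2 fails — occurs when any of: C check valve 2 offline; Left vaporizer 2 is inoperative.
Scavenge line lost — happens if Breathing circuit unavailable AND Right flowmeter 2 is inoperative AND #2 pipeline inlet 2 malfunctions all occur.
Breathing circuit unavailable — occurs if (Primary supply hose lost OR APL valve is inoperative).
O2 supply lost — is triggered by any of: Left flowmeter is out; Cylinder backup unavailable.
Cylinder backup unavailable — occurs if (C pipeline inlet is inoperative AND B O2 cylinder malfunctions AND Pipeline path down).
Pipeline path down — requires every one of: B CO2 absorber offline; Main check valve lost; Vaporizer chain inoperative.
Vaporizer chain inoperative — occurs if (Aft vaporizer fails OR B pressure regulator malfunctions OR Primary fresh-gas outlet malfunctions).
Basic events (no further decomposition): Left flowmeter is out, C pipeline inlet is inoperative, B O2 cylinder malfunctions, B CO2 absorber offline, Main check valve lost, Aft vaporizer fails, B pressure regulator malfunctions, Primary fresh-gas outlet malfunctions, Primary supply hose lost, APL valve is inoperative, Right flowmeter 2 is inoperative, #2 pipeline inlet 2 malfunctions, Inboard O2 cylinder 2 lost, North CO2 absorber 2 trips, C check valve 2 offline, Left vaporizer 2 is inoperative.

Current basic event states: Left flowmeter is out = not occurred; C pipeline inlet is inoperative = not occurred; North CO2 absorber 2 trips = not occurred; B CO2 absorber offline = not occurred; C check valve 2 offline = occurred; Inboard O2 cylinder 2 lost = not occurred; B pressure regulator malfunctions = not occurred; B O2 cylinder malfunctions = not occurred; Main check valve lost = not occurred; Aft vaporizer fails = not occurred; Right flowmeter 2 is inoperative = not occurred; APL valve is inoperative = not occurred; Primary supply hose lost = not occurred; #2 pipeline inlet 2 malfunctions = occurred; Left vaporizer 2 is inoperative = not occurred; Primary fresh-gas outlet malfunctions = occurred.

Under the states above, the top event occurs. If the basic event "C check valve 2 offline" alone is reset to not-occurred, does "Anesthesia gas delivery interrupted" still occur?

No

Counterfactual: set "C check valve 2 offline" to not occurred.
Vaporizer chain inoperative [OR]: Aft vaporizer fails=not, B pressure regulator malfunctions=not, Primary fresh-gas outlet malfunctions=occurs → at least one input occurs → occurs.
Pipeline path down [AND]: B CO2 absorber offline=not, Main check valve lost=not, Vaporizer chain inoperative=occurs → not all inputs occur → does not occur.
Cylinder backup unavailable [AND]: C pipeline inlet is inoperative=not, B O2 cylinder malfunctions=not, Pipeline path down=not → not all inputs occur → does not occur.
O2 supply lost [OR]: Left flowmeter is out=not, Cylinder backup unavailable=not → no input occurs → does not occur.
Breathing circuit unavailable [OR]: Primary supply hose lost=not, APL valve is inoperative=not → no input occurs → does not occur.
Scavenge line lost [AND]: Breathing circuit unavailable=not, Right flowmeter 2 is inoperative=not, #2 pipeline inlet 2 malfunctions=occurs → not all inputs occur → does not occur.
Vaporizer chain 2 fails [OR]: C check valve 2 offline=not, Left vaporizer 2 is inoperative=not → no input occurs → does not occur.
Pipeline path 2 inoperative [OR]: Inboard O2 cylinder 2 lost=not, North CO2 absorber 2 trips=not, Vaporizer chain 2 fails=not → no input occurs → does not occur.
Anesthesia gas delivery interrupted [OR]: O2 supply lost=not, Scavenge line lost=not, Pipeline path 2 inoperative=not → no input occurs → does not occur.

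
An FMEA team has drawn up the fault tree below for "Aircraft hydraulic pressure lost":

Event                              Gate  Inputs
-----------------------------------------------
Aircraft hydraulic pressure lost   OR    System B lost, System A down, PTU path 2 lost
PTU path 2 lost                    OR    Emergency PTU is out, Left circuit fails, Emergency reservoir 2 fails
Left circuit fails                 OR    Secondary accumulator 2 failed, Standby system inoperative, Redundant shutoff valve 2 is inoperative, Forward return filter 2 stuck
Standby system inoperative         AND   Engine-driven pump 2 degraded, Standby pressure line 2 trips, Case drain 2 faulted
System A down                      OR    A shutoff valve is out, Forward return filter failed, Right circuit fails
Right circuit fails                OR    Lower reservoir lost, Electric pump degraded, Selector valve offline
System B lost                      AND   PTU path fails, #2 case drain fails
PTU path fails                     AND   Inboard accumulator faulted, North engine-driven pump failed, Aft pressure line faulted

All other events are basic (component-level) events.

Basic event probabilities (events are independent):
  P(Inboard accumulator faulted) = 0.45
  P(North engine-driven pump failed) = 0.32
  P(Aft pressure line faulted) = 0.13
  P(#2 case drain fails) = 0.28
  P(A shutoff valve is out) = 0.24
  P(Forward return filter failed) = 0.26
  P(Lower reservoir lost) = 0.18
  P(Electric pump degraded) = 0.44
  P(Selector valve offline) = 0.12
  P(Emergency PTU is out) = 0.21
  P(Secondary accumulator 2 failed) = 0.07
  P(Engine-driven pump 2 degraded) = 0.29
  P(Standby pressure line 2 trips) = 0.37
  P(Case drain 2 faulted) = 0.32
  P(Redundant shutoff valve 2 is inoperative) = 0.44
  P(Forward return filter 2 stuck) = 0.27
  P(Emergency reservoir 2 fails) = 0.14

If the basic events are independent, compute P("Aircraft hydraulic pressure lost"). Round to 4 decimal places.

0.9436

P(PTU path fails) [AND] = 0.45 × 0.32 × 0.13 = 0.018720
P(System B lost) [AND] = 0.018720 × 0.28 = 0.005242
P(Right circuit fails) [OR] = 1 − (1−0.18) × (1−0.44) × (1−0.12) = 0.595904
P(System A down) [OR] = 1 − (1−0.24) × (1−0.26) × (1−0.595904) = 0.772736
P(Standby system inoperative) [AND] = 0.29 × 0.37 × 0.32 = 0.034336
P(Left circuit fails) [OR] = 1 − (1−0.07) × (1−0.034336) × (1−0.44) × (1−0.27) = 0.632870
P(PTU path 2 lost) [OR] = 1 − (1−0.21) × (1−0.632870) × (1−0.14) = 0.750572
P(Aircraft hydraulic pressure lost) [OR] = 1 − (1−0.005242) × (1−0.772736) × (1−0.750572) = 0.943611
Rounded to 4 decimal places: P(Aircraft hydraulic pressure lost) ≈ 0.9436.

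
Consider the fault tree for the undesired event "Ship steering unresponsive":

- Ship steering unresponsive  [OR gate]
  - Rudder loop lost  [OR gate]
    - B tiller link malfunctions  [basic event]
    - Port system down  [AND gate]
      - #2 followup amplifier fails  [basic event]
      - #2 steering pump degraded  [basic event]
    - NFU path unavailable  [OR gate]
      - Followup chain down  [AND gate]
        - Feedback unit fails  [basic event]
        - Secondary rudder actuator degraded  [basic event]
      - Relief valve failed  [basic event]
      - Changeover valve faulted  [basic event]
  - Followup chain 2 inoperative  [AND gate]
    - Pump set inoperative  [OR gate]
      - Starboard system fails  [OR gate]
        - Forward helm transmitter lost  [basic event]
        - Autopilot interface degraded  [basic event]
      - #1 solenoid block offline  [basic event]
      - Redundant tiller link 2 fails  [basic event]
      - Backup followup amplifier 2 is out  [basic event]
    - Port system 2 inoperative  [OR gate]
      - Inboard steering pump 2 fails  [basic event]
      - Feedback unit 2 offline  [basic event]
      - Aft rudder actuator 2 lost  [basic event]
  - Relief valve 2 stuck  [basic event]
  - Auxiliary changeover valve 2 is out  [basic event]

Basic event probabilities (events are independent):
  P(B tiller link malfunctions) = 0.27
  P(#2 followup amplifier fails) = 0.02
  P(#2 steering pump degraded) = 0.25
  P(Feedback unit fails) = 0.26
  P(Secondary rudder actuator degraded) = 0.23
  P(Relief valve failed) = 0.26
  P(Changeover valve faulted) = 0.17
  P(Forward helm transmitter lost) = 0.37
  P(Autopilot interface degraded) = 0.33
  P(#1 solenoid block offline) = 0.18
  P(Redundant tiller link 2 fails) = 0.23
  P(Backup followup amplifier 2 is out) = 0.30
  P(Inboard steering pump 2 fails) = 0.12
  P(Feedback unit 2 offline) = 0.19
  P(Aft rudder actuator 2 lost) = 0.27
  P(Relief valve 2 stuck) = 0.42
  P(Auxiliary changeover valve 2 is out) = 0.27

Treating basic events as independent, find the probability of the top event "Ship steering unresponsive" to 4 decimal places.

0.8917

P(Port system down) [AND] = 0.02 × 0.25 = 0.005000
P(Followup chain down) [AND] = 0.26 × 0.23 = 0.059800
P(NFU path unavailable) [OR] = 1 − (1−0.059800) × (1−0.26) × (1−0.17) = 0.422529
P(Rudder loop lost) [OR] = 1 − (1−0.27) × (1−0.005000) × (1−0.422529) = 0.580554
P(Starboard system fails) [OR] = 1 − (1−0.37) × (1−0.33) = 0.577900
P(Pump set inoperative) [OR] = 1 − (1−0.577900) × (1−0.18) × (1−0.23) × (1−0.30) = 0.813440
P(Port system 2 inoperative) [OR] = 1 − (1−0.12) × (1−0.19) × (1−0.27) = 0.479656
P(Followup chain 2 inoperative) [AND] = 0.813440 × 0.479656 = 0.390171
P(Ship steering unresponsive) [OR] = 1 − (1−0.580554) × (1−0.390171) × (1−0.42) × (1−0.27) = 0.891698
Rounded to 4 decimal places: P(Ship steering unresponsive) ≈ 0.8917.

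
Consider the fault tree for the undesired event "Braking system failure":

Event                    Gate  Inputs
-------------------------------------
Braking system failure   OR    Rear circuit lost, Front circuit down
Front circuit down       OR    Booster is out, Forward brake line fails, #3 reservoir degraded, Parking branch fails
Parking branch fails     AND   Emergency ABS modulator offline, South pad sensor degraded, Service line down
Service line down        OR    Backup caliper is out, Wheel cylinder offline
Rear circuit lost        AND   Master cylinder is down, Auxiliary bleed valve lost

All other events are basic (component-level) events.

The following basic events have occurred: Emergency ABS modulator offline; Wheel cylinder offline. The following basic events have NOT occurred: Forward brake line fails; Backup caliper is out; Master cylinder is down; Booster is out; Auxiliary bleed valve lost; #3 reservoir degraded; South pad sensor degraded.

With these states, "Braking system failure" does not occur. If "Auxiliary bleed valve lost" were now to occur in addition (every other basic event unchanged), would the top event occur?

No

Counterfactual: set "Auxiliary bleed valve lost" to occurred.
Rear circuit lost [AND]: Master cylinder is down=not, Auxiliary bleed valve lost=occurs → not all inputs occur → does not occur.
Service line down [OR]: Backup caliper is out=not, Wheel cylinder offline=occurs → at least one input occurs → occurs.
Parking branch fails [AND]: Emergency ABS modulator offline=occurs, South pad sensor degraded=not, Service line down=occurs → not all inputs occur → does not occur.
Front circuit down [OR]: Booster is out=not, Forward brake line fails=not, #3 reservoir degraded=not, Parking branch fails=not → no input occurs → does not occur.
Braking system failure [OR]: Rear circuit lost=not, Front circuit down=not → no input occurs → does not occur.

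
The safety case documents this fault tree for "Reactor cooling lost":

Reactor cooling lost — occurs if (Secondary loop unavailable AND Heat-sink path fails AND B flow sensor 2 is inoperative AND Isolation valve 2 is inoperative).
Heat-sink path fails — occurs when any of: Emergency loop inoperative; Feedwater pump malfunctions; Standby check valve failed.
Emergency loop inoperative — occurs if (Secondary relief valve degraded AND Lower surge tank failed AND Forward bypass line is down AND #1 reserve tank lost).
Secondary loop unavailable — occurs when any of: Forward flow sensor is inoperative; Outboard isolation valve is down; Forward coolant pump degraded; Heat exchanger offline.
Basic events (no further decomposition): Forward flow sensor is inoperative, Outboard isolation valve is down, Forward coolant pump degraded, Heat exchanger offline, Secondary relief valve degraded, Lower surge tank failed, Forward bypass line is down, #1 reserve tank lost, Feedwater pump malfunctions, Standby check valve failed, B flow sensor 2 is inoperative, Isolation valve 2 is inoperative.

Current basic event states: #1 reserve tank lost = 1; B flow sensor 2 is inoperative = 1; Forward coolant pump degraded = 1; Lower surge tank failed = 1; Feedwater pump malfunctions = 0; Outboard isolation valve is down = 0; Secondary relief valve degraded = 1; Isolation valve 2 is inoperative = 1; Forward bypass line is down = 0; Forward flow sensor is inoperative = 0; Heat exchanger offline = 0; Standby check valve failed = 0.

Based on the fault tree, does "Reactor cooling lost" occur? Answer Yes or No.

Secondary loop unavailable [OR]: Forward flow sensor is inoperative=not, Outboard isolation valve is down=not, Forward coolant pump degraded=occurs, Heat exchanger offline=not → at least one input occurs → occurs.
Emergency loop inoperative [AND]: Secondary relief valve degraded=occurs, Lower surge tank failed=occurs, Forward bypass line is down=not, #1 reserve tank lost=occurs → not all inputs occur → does not occur.
Heat-sink path fails [OR]: Emergency loop inoperative=not, Feedwater pump malfunctions=not, Standby check valve failed=not → no input occurs → does not occur.
Reactor cooling lost [AND]: Secondary loop unavailable=occurs, Heat-sink path fails=not, B flow sensor 2 is inoperative=occurs, Isolation valve 2 is inoperative=occurs → not all inputs occur → does not occur.

No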